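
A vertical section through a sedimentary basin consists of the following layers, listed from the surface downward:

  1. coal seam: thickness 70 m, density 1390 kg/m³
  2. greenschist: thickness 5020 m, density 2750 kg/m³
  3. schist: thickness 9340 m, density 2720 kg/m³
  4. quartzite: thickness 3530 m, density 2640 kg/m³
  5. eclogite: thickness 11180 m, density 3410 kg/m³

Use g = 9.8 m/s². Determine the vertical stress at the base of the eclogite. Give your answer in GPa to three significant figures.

coal seam: 1390 kg/m³ × 9.8 m/s² × 70 m = 9.535×10^5 Pa = 9.535×10^-4 GPa
greenschist: 2750 kg/m³ × 9.8 m/s² × 5020 m = 1.353×10^8 Pa = 0.1353 GPa
schist: 2720 kg/m³ × 9.8 m/s² × 9340 m = 2.490×10^8 Pa = 0.2490 GPa
quartzite: 2640 kg/m³ × 9.8 m/s² × 3530 m = 9.133×10^7 Pa = 0.09133 GPa
eclogite: 3410 kg/m³ × 9.8 m/s² × 11180 m = 3.736×10^8 Pa = 0.3736 GPa
Total = 9.535×10^-4 + 0.1353 + 0.2490 + 0.09133 + 0.3736 = 0.85015 GPa

0.850 GPa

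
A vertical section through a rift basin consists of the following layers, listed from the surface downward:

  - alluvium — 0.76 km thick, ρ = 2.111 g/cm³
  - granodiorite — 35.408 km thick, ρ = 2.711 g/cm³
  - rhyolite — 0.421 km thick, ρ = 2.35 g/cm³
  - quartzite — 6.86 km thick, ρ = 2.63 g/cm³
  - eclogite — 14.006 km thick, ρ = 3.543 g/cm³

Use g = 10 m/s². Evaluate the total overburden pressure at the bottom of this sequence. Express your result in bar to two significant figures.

17000 bar

alluvium: 2111 kg/m³ × 10 m/s² × 760 m = 1.604×10^7 Pa = 160.4 bar
granodiorite: 2711 kg/m³ × 10 m/s² × 35408 m = 9.599×10^8 Pa = 9599 bar
rhyolite: 2350 kg/m³ × 10 m/s² × 421 m = 9.893×10^6 Pa = 98.94 bar
quartzite: 2630 kg/m³ × 10 m/s² × 6860 m = 1.804×10^8 Pa = 1804 bar
eclogite: 3543 kg/m³ × 10 m/s² × 14006 m = 4.962×10^8 Pa = 4962 bar
Total = 160.4 + 9599 + 98.94 + 1804 + 4962 = 16625 bar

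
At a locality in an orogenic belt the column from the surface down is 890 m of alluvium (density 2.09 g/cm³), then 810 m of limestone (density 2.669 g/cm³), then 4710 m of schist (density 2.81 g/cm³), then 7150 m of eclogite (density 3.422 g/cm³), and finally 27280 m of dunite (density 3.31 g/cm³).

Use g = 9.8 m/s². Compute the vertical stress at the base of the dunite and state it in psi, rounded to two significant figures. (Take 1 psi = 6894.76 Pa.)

190000 psi

alluvium: 2090 kg/m³ × 9.8 m/s² × 890 m = 1.823×10^7 Pa = 2644 psi
limestone: 2669 kg/m³ × 9.8 m/s² × 810 m = 2.119×10^7 Pa = 3073 psi
schist: 2810 kg/m³ × 9.8 m/s² × 4710 m = 1.297×10^8 Pa = 18812 psi
eclogite: 3422 kg/m³ × 9.8 m/s² × 7150 m = 2.398×10^8 Pa = 34777 psi
dunite: 3310 kg/m³ × 9.8 m/s² × 27280 m = 8.849×10^8 Pa = 1.283×10^5 psi
Total = 2644 + 3073 + 18812 + 34777 + 1.283×10^5 = 1.8765×10^5 psi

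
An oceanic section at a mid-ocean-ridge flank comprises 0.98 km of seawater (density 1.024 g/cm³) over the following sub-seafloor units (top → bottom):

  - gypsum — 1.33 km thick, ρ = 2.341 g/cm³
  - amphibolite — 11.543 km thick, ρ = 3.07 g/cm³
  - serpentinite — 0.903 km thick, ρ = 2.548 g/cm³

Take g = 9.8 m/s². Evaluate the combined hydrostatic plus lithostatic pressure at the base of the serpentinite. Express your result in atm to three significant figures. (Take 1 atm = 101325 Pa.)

4050 atm

seawater: 1024 kg/m³ × 9.8 m/s² × 980 m = 9.834×10^6 Pa = 97.06 atm
gypsum: 2341 kg/m³ × 9.8 m/s² × 1330 m = 3.051×10^7 Pa = 301.1 atm
amphibolite: 3070 kg/m³ × 9.8 m/s² × 11543 m = 3.473×10^8 Pa = 3427 atm
serpentinite: 2548 kg/m³ × 9.8 m/s² × 903 m = 2.255×10^7 Pa = 222.5 atm
Total = 97.06 + 301.1 + 3427 + 222.5 = 4048.1 atm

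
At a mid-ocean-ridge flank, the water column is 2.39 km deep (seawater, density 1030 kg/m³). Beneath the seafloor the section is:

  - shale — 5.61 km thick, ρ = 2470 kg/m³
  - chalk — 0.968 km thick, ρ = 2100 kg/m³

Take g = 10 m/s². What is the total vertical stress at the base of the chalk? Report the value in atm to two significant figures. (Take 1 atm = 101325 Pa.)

seawater: 1030 kg/m³ × 10 m/s² × 2390 m = 2.462×10^7 Pa = 243.0 atm
shale: 2470 kg/m³ × 10 m/s² × 5610 m = 1.386×10^8 Pa = 1368 atm
chalk: 2100 kg/m³ × 10 m/s² × 968 m = 2.033×10^7 Pa = 200.6 atm
Total = 243.0 + 1368 + 200.6 = 1811.1 atm

1800 atm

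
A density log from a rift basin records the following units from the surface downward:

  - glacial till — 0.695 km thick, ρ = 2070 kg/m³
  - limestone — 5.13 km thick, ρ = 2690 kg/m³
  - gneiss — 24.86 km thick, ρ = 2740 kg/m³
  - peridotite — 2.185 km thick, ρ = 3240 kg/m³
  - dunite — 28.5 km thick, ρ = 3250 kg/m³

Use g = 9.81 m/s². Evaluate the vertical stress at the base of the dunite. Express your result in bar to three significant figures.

18000 bar

glacial till: 2070 kg/m³ × 9.81 m/s² × 695 m = 1.411×10^7 Pa = 141.1 bar
limestone: 2690 kg/m³ × 9.81 m/s² × 5130 m = 1.354×10^8 Pa = 1354 bar
gneiss: 2740 kg/m³ × 9.81 m/s² × 24860 m = 6.682×10^8 Pa = 6682 bar
peridotite: 3240 kg/m³ × 9.81 m/s² × 2185 m = 6.945×10^7 Pa = 694.5 bar
dunite: 3250 kg/m³ × 9.81 m/s² × 28500 m = 9.087×10^8 Pa = 9087 bar
Total = 141.1 + 1354 + 6682 + 694.5 + 9087 = 17958 bar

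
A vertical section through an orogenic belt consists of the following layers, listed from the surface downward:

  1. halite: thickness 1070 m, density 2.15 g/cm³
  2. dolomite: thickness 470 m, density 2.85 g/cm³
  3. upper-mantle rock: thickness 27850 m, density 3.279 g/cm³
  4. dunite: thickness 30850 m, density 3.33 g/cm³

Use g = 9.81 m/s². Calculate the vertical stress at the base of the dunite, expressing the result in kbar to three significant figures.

halite: 2150 kg/m³ × 9.81 m/s² × 1070 m = 2.257×10^7 Pa = 0.2257 kbar
dolomite: 2850 kg/m³ × 9.81 m/s² × 470 m = 1.314×10^7 Pa = 0.1314 kbar
upper-mantle rock: 3279 kg/m³ × 9.81 m/s² × 27850 m = 8.959×10^8 Pa = 8.959 kbar
dunite: 3330 kg/m³ × 9.81 m/s² × 30850 m = 1.008×10^9 Pa = 10.08 kbar
Total = 0.2257 + 0.1314 + 8.959 + 10.08 = 19.393 kbar

19.4 kbar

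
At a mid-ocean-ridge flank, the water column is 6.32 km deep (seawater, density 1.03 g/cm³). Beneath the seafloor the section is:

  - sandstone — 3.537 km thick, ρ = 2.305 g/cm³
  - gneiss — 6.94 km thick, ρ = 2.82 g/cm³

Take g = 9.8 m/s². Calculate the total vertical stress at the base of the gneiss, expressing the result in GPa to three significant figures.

seawater: 1030 kg/m³ × 9.8 m/s² × 6320 m = 6.379×10^7 Pa = 0.06379 GPa
sandstone: 2305 kg/m³ × 9.8 m/s² × 3537 m = 7.990×10^7 Pa = 0.07990 GPa
gneiss: 2820 kg/m³ × 9.8 m/s² × 6940 m = 1.918×10^8 Pa = 0.1918 GPa
Total = 0.06379 + 0.07990 + 0.1918 = 0.33549 GPa

0.335 GPa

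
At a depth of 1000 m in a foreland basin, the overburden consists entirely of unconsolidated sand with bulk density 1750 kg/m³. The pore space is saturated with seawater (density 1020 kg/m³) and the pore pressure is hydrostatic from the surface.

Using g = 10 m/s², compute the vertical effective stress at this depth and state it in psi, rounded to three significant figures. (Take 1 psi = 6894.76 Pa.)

1060 psi

Overburden (lithostatic) stress σ_v:
unconsolidated sand: 1750 kg/m³ × 10 m/s² × 1000 m = 1.750×10^7 Pa = 17.50 MPa
Pore pressure P_p = 1020 kg/m³ × 10 m/s² × 1000 m = 1.020×10^7 Pa = 10.20 MPa
Effective stress σ' = σ_v − P_p = 17.50 − 10.20 = 7.3000 MPa = 1058.8 psi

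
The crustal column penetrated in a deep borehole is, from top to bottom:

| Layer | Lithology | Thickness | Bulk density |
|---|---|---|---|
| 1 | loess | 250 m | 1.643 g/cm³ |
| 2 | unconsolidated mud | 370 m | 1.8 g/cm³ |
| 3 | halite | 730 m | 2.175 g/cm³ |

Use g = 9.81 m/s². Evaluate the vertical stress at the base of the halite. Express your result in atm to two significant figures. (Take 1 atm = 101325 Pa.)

260 atm

loess: 1643 kg/m³ × 9.81 m/s² × 250 m = 4.029×10^6 Pa = 39.77 atm
unconsolidated mud: 1800 kg/m³ × 9.81 m/s² × 370 m = 6.533×10^6 Pa = 64.48 atm
halite: 2175 kg/m³ × 9.81 m/s² × 730 m = 1.558×10^7 Pa = 153.7 atm
Total = 39.77 + 64.48 + 153.7 = 257.97 atm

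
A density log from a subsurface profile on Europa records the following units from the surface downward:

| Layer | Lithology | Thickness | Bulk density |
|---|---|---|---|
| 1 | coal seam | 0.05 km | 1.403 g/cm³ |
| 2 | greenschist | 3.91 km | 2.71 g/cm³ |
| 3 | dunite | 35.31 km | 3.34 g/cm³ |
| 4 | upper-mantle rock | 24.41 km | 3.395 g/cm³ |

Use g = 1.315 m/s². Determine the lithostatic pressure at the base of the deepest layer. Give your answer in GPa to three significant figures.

0.278 GPa

coal seam: 1403 kg/m³ × 1.315 m/s² × 50 m = 92247 Pa = 9.225×10^-5 GPa
greenschist: 2710 kg/m³ × 1.315 m/s² × 3910 m = 1.393×10^7 Pa = 0.01393 GPa
dunite: 3340 kg/m³ × 1.315 m/s² × 35310 m = 1.551×10^8 Pa = 0.1551 GPa
upper-mantle rock: 3395 kg/m³ × 1.315 m/s² × 24410 m = 1.090×10^8 Pa = 0.1090 GPa
Total = 9.225×10^-5 + 0.01393 + 0.1551 + 0.1090 = 0.27809 GPa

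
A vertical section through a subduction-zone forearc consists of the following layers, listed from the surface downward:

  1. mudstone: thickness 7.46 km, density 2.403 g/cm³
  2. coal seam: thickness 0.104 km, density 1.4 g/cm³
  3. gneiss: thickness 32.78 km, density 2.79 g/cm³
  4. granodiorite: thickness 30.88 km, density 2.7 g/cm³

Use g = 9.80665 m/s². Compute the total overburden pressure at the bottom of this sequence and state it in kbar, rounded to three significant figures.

mudstone: 2403 kg/m³ × 9.80665 m/s² × 7460 m = 1.758×10^8 Pa = 1.758 kbar
coal seam: 1400 kg/m³ × 9.80665 m/s² × 104 m = 1.428×10^6 Pa = 0.01428 kbar
gneiss: 2790 kg/m³ × 9.80665 m/s² × 32780 m = 8.969×10^8 Pa = 8.969 kbar
granodiorite: 2700 kg/m³ × 9.80665 m/s² × 30880 m = 8.176×10^8 Pa = 8.176 kbar
Total = 1.758 + 0.01428 + 8.969 + 8.176 = 18.917 kbar

18.9 kbar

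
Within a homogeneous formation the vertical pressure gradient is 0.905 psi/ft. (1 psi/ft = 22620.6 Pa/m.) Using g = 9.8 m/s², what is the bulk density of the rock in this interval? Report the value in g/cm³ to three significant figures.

2.09 g/cm³

ρ = (dP/dz)/g = 0.905 psi/ft / 9.8 m/s² = 20472 Pa/m / 9.8 m/s² = 2088.9 kg/m³
= 2.089 g/cm³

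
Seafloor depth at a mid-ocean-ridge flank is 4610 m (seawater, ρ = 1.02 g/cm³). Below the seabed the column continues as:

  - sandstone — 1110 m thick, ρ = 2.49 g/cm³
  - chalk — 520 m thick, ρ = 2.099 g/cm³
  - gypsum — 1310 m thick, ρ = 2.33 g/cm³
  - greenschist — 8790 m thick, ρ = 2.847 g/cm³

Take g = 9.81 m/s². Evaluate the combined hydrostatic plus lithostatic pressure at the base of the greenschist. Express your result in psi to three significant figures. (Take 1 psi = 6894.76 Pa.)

52100 psi

seawater: 1020 kg/m³ × 9.81 m/s² × 4610 m = 4.613×10^7 Pa = 6690 psi
sandstone: 2490 kg/m³ × 9.81 m/s² × 1110 m = 2.711×10^7 Pa = 3933 psi
chalk: 2099 kg/m³ × 9.81 m/s² × 520 m = 1.071×10^7 Pa = 1553 psi
gypsum: 2330 kg/m³ × 9.81 m/s² × 1310 m = 2.994×10^7 Pa = 4343 psi
greenschist: 2847 kg/m³ × 9.81 m/s² × 8790 m = 2.455×10^8 Pa = 35606 psi
Total = 6690 + 3933 + 1553 + 4343 + 35606 = 52125 psi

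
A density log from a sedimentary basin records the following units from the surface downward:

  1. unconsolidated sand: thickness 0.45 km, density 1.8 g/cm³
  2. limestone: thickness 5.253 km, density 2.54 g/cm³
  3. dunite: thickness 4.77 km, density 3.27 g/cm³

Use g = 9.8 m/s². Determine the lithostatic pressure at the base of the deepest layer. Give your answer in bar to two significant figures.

unconsolidated sand: 1800 kg/m³ × 9.8 m/s² × 450 m = 7.938×10^6 Pa = 79.38 bar
limestone: 2540 kg/m³ × 9.8 m/s² × 5253 m = 1.308×10^8 Pa = 1308 bar
dunite: 3270 kg/m³ × 9.8 m/s² × 4770 m = 1.529×10^8 Pa = 1529 bar
Total = 79.38 + 1308 + 1529 = 2915.6 bar

2900 bar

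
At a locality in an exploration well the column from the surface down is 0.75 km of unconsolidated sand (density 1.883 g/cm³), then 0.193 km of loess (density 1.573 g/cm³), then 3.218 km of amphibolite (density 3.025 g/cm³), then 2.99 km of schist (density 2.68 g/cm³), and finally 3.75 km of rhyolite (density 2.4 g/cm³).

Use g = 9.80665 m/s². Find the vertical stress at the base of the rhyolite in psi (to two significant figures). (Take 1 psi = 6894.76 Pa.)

unconsolidated sand: 1883 kg/m³ × 9.80665 m/s² × 750 m = 1.385×10^7 Pa = 2009 psi
loess: 1573 kg/m³ × 9.80665 m/s² × 193 m = 2.977×10^6 Pa = 431.8 psi
amphibolite: 3025 kg/m³ × 9.80665 m/s² × 3218 m = 9.546×10^7 Pa = 13846 psi
schist: 2680 kg/m³ × 9.80665 m/s² × 2990 m = 7.858×10^7 Pa = 11397 psi
rhyolite: 2400 kg/m³ × 9.80665 m/s² × 3750 m = 8.826×10^7 Pa = 12801 psi
Total = 2009 + 431.8 + 13846 + 11397 + 12801 = 40485 psi

40000 psi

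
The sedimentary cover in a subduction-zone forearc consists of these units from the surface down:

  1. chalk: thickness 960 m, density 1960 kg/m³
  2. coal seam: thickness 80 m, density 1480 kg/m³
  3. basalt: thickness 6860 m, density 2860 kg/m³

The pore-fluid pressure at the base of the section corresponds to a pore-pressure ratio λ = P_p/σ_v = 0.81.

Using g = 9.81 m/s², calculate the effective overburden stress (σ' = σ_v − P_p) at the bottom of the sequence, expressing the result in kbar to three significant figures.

0.403 kbar

Overburden (lithostatic) stress σ_v:
chalk: 1960 kg/m³ × 9.81 m/s² × 960 m = 1.846×10^7 Pa = 18.46 MPa
coal seam: 1480 kg/m³ × 9.81 m/s² × 80 m = 1.162×10^6 Pa = 1.162 MPa
basalt: 2860 kg/m³ × 9.81 m/s² × 6860 m = 1.925×10^8 Pa = 192.5 MPa
Total = 18.46 + 1.162 + 192.5 = 212.09 MPa
Pore pressure P_p = λ·σ_v = 0.81 × 212.1 MPa = 171.8 MPa
Effective stress σ' = σ_v − P_p = 212.1 − 171.8 = 40.297 MPa = 0.40297 kbar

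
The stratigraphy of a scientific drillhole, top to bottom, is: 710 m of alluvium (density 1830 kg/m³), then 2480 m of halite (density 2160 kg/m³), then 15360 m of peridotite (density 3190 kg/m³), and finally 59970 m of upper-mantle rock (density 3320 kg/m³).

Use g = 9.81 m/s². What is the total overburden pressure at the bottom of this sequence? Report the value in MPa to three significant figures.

alluvium: 1830 kg/m³ × 9.81 m/s² × 710 m = 1.275×10^7 Pa = 12.75 MPa
halite: 2160 kg/m³ × 9.81 m/s² × 2480 m = 5.255×10^7 Pa = 52.55 MPa
peridotite: 3190 kg/m³ × 9.81 m/s² × 15360 m = 4.807×10^8 Pa = 480.7 MPa
upper-mantle rock: 3320 kg/m³ × 9.81 m/s² × 59970 m = 1.953×10^9 Pa = 1953 MPa
Total = 12.75 + 52.55 + 480.7 + 1953 = 2499.1 MPa

2500 MPa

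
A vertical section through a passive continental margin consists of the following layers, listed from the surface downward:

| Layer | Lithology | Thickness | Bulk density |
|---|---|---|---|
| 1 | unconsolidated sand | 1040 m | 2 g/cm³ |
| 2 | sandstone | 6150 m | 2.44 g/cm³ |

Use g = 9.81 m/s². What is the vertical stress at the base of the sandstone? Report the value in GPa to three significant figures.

unconsolidated sand: 2000 kg/m³ × 9.81 m/s² × 1040 m = 2.040×10^7 Pa = 0.02040 GPa
sandstone: 2440 kg/m³ × 9.81 m/s² × 6150 m = 1.472×10^8 Pa = 0.1472 GPa
Total = 0.02040 + 0.1472 = 0.16761 GPa

0.168 GPa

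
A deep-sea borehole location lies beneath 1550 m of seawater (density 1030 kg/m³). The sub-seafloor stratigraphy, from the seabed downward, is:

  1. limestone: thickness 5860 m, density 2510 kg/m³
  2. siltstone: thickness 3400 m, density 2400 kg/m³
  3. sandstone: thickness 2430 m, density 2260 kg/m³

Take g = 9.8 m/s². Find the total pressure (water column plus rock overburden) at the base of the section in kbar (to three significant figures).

2.94 kbar

seawater: 1030 kg/m³ × 9.8 m/s² × 1550 m = 1.565×10^7 Pa = 0.1565 kbar
limestone: 2510 kg/m³ × 9.8 m/s² × 5860 m = 1.441×10^8 Pa = 1.441 kbar
siltstone: 2400 kg/m³ × 9.8 m/s² × 3400 m = 7.997×10^7 Pa = 0.7997 kbar
sandstone: 2260 kg/m³ × 9.8 m/s² × 2430 m = 5.382×10^7 Pa = 0.5382 kbar
Total = 0.1565 + 1.441 + 0.7997 + 0.5382 = 2.9358 kbar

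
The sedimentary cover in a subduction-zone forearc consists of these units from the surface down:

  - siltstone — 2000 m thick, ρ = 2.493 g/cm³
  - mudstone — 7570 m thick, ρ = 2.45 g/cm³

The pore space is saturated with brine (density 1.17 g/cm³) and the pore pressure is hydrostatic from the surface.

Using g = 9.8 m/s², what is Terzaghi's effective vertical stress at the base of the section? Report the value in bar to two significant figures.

1200 bar

Overburden (lithostatic) stress σ_v:
siltstone: 2493 kg/m³ × 9.8 m/s² × 2000 m = 4.886×10^7 Pa = 48.86 MPa
mudstone: 2450 kg/m³ × 9.8 m/s² × 7570 m = 1.818×10^8 Pa = 181.8 MPa
Total = 48.86 + 181.8 = 230.62 MPa
Pore pressure P_p = 1170 kg/m³ × 9.8 m/s² × 9570 m = 1.097×10^8 Pa = 109.7 MPa
Effective stress σ' = σ_v − P_p = 230.6 − 109.7 = 120.89 MPa = 1208.9 bar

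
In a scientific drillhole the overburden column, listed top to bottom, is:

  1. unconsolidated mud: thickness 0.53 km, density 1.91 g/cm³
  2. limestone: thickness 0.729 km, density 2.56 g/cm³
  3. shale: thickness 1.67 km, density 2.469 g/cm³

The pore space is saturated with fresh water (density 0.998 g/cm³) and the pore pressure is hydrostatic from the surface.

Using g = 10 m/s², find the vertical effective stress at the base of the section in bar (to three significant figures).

Overburden (lithostatic) stress σ_v:
unconsolidated mud: 1910 kg/m³ × 10 m/s² × 530 m = 1.012×10^7 Pa = 10.12 MPa
limestone: 2560 kg/m³ × 10 m/s² × 729 m = 1.866×10^7 Pa = 18.66 MPa
shale: 2469 kg/m³ × 10 m/s² × 1670 m = 4.123×10^7 Pa = 41.23 MPa
Total = 10.12 + 18.66 + 41.23 = 70.018 MPa
Pore pressure P_p = 998 kg/m³ × 10 m/s² × 2929 m = 2.923×10^7 Pa = 29.23 MPa
Effective stress σ' = σ_v − P_p = 70.02 − 29.23 = 40.786 MPa = 407.86 bar

408 bar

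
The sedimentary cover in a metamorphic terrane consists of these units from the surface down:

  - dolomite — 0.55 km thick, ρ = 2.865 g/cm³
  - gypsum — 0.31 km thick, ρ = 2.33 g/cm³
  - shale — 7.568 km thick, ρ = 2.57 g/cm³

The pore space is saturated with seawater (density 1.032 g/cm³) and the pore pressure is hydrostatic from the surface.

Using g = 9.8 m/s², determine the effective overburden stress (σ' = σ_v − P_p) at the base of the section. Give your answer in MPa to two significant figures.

Overburden (lithostatic) stress σ_v:
dolomite: 2865 kg/m³ × 9.8 m/s² × 550 m = 1.544×10^7 Pa = 15.44 MPa
gypsum: 2330 kg/m³ × 9.8 m/s² × 310 m = 7.079×10^6 Pa = 7.079 MPa
shale: 2570 kg/m³ × 9.8 m/s² × 7568 m = 1.906×10^8 Pa = 190.6 MPa
Total = 15.44 + 7.079 + 190.6 = 213.13 MPa
Pore pressure P_p = 1032 kg/m³ × 9.8 m/s² × 8428 m = 8.524×10^7 Pa = 85.24 MPa
Effective stress σ' = σ_v − P_p = 213.1 − 85.24 = 127.89 MPa

130 MPa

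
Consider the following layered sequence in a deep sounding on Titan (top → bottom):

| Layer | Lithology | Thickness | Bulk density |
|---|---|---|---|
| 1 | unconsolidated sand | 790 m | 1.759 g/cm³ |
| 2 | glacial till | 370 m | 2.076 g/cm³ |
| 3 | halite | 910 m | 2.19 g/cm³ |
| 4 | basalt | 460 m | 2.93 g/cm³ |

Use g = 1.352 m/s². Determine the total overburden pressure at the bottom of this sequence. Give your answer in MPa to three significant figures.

unconsolidated sand: 1759 kg/m³ × 1.352 m/s² × 790 m = 1.879×10^6 Pa = 1.879 MPa
glacial till: 2076 kg/m³ × 1.352 m/s² × 370 m = 1.038×10^6 Pa = 1.038 MPa
halite: 2190 kg/m³ × 1.352 m/s² × 910 m = 2.694×10^6 Pa = 2.694 MPa
basalt: 2930 kg/m³ × 1.352 m/s² × 460 m = 1.822×10^6 Pa = 1.822 MPa
Total = 1.879 + 1.038 + 2.694 + 1.822 = 7.4339 MPa

7.43 MPa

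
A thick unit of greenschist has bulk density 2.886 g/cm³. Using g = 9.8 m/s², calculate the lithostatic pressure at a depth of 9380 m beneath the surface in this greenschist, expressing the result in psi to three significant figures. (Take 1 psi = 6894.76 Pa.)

greenschist: 2886 kg/m³ × 9.8 m/s² × 9380 m = 2.653×10^8 Pa = 38477 psi

38500 psi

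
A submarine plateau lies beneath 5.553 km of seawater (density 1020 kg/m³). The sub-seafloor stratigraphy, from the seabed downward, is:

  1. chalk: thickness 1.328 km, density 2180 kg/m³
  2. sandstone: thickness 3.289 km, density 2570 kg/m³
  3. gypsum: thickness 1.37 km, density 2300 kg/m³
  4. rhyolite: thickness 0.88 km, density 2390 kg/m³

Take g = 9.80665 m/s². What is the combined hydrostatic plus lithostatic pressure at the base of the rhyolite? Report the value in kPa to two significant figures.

220000 kPa

seawater: 1020 kg/m³ × 9.80665 m/s² × 5553 m = 5.555×10^7 Pa = 55545 kPa
chalk: 2180 kg/m³ × 9.80665 m/s² × 1328 m = 2.839×10^7 Pa = 28391 kPa
sandstone: 2570 kg/m³ × 9.80665 m/s² × 3289 m = 8.289×10^7 Pa = 82893 kPa
gypsum: 2300 kg/m³ × 9.80665 m/s² × 1370 m = 3.090×10^7 Pa = 30901 kPa
rhyolite: 2390 kg/m³ × 9.80665 m/s² × 880 m = 2.063×10^7 Pa = 20625 kPa
Total = 55545 + 28391 + 82893 + 30901 + 20625 = 2.1836×10^5 kPa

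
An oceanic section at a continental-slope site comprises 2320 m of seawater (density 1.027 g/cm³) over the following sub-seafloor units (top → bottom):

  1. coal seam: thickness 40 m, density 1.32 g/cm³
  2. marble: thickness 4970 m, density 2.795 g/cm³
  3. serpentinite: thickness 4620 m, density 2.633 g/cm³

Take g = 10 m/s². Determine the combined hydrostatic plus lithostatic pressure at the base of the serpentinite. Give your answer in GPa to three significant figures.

seawater: 1027 kg/m³ × 10 m/s² × 2320 m = 2.383×10^7 Pa = 0.02383 GPa
coal seam: 1320 kg/m³ × 10 m/s² × 40 m = 5.280×10^5 Pa = 5.280×10^-4 GPa
marble: 2795 kg/m³ × 10 m/s² × 4970 m = 1.389×10^8 Pa = 0.1389 GPa
serpentinite: 2633 kg/m³ × 10 m/s² × 4620 m = 1.216×10^8 Pa = 0.1216 GPa
Total = 0.02383 + 5.280×10^-4 + 0.1389 + 0.1216 = 0.28491 GPa

0.285 GPa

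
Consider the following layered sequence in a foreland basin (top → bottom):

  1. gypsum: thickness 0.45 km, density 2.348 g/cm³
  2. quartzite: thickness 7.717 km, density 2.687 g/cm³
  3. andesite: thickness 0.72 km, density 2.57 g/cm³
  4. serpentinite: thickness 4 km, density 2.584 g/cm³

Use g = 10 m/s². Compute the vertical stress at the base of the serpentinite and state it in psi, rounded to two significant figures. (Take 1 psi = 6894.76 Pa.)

gypsum: 2348 kg/m³ × 10 m/s² × 450 m = 1.057×10^7 Pa = 1532 psi
quartzite: 2687 kg/m³ × 10 m/s² × 7717 m = 2.074×10^8 Pa = 30074 psi
andesite: 2570 kg/m³ × 10 m/s² × 720 m = 1.850×10^7 Pa = 2684 psi
serpentinite: 2584 kg/m³ × 10 m/s² × 4000 m = 1.034×10^8 Pa = 14991 psi
Total = 1532 + 30074 + 2684 + 14991 = 49282 psi

49000 psi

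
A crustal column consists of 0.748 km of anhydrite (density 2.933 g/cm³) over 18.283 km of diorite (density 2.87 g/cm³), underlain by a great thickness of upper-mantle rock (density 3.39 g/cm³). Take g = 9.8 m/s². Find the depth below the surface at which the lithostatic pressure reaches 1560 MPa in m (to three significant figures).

49900 m

Pressure at base of upper layers: 2933×9.8×748 + 2870×9.8×18283 = 5.357×10^8 Pa = 535.7 MPa
Remaining pressure to be supplied by upper-mantle rock: 1.560×10^9 − 5.357×10^8 = 1.024×10^9 Pa
Additional depth in upper-mantle rock = 1.024×10^9 Pa / (3390 kg/m³ × 9.8 m/s²) = 30831 m
Total depth = 19031 m + 30831 m = 49862 m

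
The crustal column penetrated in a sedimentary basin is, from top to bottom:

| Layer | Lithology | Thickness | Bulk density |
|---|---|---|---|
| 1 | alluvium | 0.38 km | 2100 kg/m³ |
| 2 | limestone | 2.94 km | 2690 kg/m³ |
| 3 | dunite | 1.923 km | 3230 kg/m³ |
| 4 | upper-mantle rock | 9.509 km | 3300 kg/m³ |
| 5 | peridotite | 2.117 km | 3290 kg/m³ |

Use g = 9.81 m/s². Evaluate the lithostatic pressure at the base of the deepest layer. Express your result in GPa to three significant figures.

0.523 GPa

alluvium: 2100 kg/m³ × 9.81 m/s² × 380 m = 7.828×10^6 Pa = 7.828×10^-3 GPa
limestone: 2690 kg/m³ × 9.81 m/s² × 2940 m = 7.758×10^7 Pa = 0.07758 GPa
dunite: 3230 kg/m³ × 9.81 m/s² × 1923 m = 6.093×10^7 Pa = 0.06093 GPa
upper-mantle rock: 3300 kg/m³ × 9.81 m/s² × 9509 m = 3.078×10^8 Pa = 0.3078 GPa
peridotite: 3290 kg/m³ × 9.81 m/s² × 2117 m = 6.833×10^7 Pa = 0.06833 GPa
Total = 7.828×10^-3 + 0.07758 + 0.06093 + 0.3078 + 0.06833 = 0.52251 GPa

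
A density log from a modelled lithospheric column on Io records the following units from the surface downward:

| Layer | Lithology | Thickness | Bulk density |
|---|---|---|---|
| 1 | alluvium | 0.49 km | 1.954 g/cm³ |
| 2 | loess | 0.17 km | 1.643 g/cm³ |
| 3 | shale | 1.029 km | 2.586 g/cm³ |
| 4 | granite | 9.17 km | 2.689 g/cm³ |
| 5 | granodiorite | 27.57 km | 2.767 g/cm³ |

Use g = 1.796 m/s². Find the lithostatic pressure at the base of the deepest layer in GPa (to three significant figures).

0.188 GPa

alluvium: 1954 kg/m³ × 1.796 m/s² × 490 m = 1.720×10^6 Pa = 1.720×10^-3 GPa
loess: 1643 kg/m³ × 1.796 m/s² × 170 m = 5.016×10^5 Pa = 5.016×10^-4 GPa
shale: 2586 kg/m³ × 1.796 m/s² × 1029 m = 4.779×10^6 Pa = 4.779×10^-3 GPa
granite: 2689 kg/m³ × 1.796 m/s² × 9170 m = 4.429×10^7 Pa = 0.04429 GPa
granodiorite: 2767 kg/m³ × 1.796 m/s² × 27570 m = 1.370×10^8 Pa = 0.1370 GPa
Total = 1.720×10^-3 + 5.016×10^-4 + 4.779×10^-3 + 0.04429 + 0.1370 = 0.18830 GPa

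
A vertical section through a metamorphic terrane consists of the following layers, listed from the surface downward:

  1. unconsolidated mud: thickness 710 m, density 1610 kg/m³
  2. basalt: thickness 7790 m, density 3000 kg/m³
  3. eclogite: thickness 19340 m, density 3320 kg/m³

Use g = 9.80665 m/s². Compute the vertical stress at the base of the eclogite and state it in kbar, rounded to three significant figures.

8.70 kbar

unconsolidated mud: 1610 kg/m³ × 9.80665 m/s² × 710 m = 1.121×10^7 Pa = 0.1121 kbar
basalt: 3000 kg/m³ × 9.80665 m/s² × 7790 m = 2.292×10^8 Pa = 2.292 kbar
eclogite: 3320 kg/m³ × 9.80665 m/s² × 19340 m = 6.297×10^8 Pa = 6.297 kbar
Total = 0.1121 + 2.292 + 6.297 = 8.7006 kbar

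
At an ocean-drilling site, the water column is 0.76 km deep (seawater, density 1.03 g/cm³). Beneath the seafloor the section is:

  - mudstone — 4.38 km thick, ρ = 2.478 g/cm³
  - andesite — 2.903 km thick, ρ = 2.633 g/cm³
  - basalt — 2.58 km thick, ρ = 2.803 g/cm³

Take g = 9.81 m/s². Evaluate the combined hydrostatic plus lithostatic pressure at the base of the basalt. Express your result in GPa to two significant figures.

0.26 GPa

seawater: 1030 kg/m³ × 9.81 m/s² × 760 m = 7.679×10^6 Pa = 7.679×10^-3 GPa
mudstone: 2478 kg/m³ × 9.81 m/s² × 4380 m = 1.065×10^8 Pa = 0.1065 GPa
andesite: 2633 kg/m³ × 9.81 m/s² × 2903 m = 7.498×10^7 Pa = 0.07498 GPa
basalt: 2803 kg/m³ × 9.81 m/s² × 2580 m = 7.094×10^7 Pa = 0.07094 GPa
Total = 7.679×10^-3 + 0.1065 + 0.07498 + 0.07094 = 0.26008 GPa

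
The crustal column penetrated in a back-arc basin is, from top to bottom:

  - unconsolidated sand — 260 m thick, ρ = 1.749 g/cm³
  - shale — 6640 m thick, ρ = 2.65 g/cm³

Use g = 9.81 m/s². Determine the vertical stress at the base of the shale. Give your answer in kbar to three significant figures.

1.77 kbar

unconsolidated sand: 1749 kg/m³ × 9.81 m/s² × 260 m = 4.461×10^6 Pa = 0.04461 kbar
shale: 2650 kg/m³ × 9.81 m/s² × 6640 m = 1.726×10^8 Pa = 1.726 kbar
Total = 0.04461 + 1.726 = 1.7708 kbar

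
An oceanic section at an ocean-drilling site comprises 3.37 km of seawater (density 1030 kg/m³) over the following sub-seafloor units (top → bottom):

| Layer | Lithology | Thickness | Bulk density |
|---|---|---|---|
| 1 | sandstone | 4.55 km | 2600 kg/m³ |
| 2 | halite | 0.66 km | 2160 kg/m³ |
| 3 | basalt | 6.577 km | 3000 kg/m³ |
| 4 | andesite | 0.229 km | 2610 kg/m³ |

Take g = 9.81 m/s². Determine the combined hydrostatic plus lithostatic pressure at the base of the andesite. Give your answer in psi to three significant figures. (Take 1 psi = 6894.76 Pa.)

52700 psi

seawater: 1030 kg/m³ × 9.81 m/s² × 3370 m = 3.405×10^7 Pa = 4939 psi
sandstone: 2600 kg/m³ × 9.81 m/s² × 4550 m = 1.161×10^8 Pa = 16832 psi
halite: 2160 kg/m³ × 9.81 m/s² × 660 m = 1.399×10^7 Pa = 2028 psi
basalt: 3000 kg/m³ × 9.81 m/s² × 6577 m = 1.936×10^8 Pa = 28074 psi
andesite: 2610 kg/m³ × 9.81 m/s² × 229 m = 5.863×10^6 Pa = 850.4 psi
Total = 4939 + 16832 + 2028 + 28074 + 850.4 = 52723 psi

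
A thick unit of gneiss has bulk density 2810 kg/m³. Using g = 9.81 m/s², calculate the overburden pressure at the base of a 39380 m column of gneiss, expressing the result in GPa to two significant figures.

gneiss: 2810 kg/m³ × 9.81 m/s² × 39380 m = 1.086×10^9 Pa = 1.086 GPa

1.1 GPa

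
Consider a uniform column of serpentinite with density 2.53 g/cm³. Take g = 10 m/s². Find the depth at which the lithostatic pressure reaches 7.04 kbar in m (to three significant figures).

27800 m

h = P/(ρg) = 7.04 kbar / (2530 kg/m³ × 10 m/s²) = 7.040×10^8 Pa / 25300 Pa/m = 27826 m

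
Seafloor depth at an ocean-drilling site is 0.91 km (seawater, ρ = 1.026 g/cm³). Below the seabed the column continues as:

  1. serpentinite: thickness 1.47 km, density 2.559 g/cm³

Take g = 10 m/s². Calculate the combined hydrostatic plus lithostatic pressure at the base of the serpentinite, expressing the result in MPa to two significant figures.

seawater: 1026 kg/m³ × 10 m/s² × 910 m = 9.337×10^6 Pa = 9.337 MPa
serpentinite: 2559 kg/m³ × 10 m/s² × 1470 m = 3.762×10^7 Pa = 37.62 MPa
Total = 9.337 + 37.62 = 46.954 MPa

47 MPa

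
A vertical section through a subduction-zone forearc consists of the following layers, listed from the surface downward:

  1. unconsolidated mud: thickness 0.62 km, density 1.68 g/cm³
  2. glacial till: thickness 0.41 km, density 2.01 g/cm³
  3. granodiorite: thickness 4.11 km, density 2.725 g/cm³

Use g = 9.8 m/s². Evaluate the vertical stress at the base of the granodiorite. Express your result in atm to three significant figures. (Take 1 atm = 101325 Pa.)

1260 atm

unconsolidated mud: 1680 kg/m³ × 9.8 m/s² × 620 m = 1.021×10^7 Pa = 100.7 atm
glacial till: 2010 kg/m³ × 9.8 m/s² × 410 m = 8.076×10^6 Pa = 79.71 atm
granodiorite: 2725 kg/m³ × 9.8 m/s² × 4110 m = 1.098×10^8 Pa = 1083 atm
Total = 100.7 + 79.71 + 1083 = 1263.7 atm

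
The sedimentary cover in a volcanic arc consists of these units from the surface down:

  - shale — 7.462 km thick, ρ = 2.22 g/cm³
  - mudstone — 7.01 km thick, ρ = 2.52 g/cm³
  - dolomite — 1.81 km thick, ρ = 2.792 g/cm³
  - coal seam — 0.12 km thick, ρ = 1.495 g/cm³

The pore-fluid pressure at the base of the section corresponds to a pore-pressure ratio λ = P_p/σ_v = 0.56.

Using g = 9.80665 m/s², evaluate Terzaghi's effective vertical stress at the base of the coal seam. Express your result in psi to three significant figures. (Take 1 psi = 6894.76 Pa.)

Overburden (lithostatic) stress σ_v:
shale: 2220 kg/m³ × 9.80665 m/s² × 7462 m = 1.625×10^8 Pa = 162.5 MPa
mudstone: 2520 kg/m³ × 9.80665 m/s² × 7010 m = 1.732×10^8 Pa = 173.2 MPa
dolomite: 2792 kg/m³ × 9.80665 m/s² × 1810 m = 4.956×10^7 Pa = 49.56 MPa
coal seam: 1495 kg/m³ × 9.80665 m/s² × 120 m = 1.759×10^6 Pa = 1.759 MPa
Total = 162.5 + 173.2 + 49.56 + 1.759 = 387.01 MPa
Pore pressure P_p = λ·σ_v = 0.56 × 387.0 MPa = 216.7 MPa
Effective stress σ' = σ_v − P_p = 387.0 − 216.7 = 170.28 MPa = 24697 psi

24700 psi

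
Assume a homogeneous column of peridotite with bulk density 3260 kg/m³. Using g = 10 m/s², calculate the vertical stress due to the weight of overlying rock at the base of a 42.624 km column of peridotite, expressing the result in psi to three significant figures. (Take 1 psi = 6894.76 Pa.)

202000 psi

peridotite: 3260 kg/m³ × 10 m/s² × 42624 m = 1.390×10^9 Pa = 2.015×10^5 psi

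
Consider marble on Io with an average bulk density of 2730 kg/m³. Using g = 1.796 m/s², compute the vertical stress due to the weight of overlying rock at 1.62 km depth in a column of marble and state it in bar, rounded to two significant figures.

79 bar

marble: 2730 kg/m³ × 1.796 m/s² × 1620 m = 7.943×10^6 Pa = 79.43 bar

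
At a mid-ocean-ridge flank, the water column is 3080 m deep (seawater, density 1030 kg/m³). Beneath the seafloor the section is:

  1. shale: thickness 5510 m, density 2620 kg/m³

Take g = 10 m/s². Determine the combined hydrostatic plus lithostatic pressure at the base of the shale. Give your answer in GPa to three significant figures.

seawater: 1030 kg/m³ × 10 m/s² × 3080 m = 3.172×10^7 Pa = 0.03172 GPa
shale: 2620 kg/m³ × 10 m/s² × 5510 m = 1.444×10^8 Pa = 0.1444 GPa
Total = 0.03172 + 0.1444 = 0.17609 GPa

0.176 GPa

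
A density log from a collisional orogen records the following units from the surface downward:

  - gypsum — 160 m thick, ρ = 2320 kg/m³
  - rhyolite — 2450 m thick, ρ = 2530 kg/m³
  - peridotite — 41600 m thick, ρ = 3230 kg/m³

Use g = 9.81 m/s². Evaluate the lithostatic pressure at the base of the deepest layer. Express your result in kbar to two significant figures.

gypsum: 2320 kg/m³ × 9.81 m/s² × 160 m = 3.641×10^6 Pa = 0.03641 kbar
rhyolite: 2530 kg/m³ × 9.81 m/s² × 2450 m = 6.081×10^7 Pa = 0.6081 kbar
peridotite: 3230 kg/m³ × 9.81 m/s² × 41600 m = 1.318×10^9 Pa = 13.18 kbar
Total = 0.03641 + 0.6081 + 13.18 = 13.826 kbar

14 kbar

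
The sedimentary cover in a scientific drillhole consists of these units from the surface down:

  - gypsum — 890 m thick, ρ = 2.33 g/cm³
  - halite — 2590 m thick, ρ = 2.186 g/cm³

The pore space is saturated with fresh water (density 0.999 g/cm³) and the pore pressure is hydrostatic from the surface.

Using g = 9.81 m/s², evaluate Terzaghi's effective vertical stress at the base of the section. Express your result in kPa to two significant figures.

42000 kPa

Overburden (lithostatic) stress σ_v:
gypsum: 2330 kg/m³ × 9.81 m/s² × 890 m = 2.034×10^7 Pa = 20.34 MPa
halite: 2186 kg/m³ × 9.81 m/s² × 2590 m = 5.554×10^7 Pa = 55.54 MPa
Total = 20.34 + 55.54 = 75.885 MPa
Pore pressure P_p = 999 kg/m³ × 9.81 m/s² × 3480 m = 3.410×10^7 Pa = 34.10 MPa
Effective stress σ' = σ_v − P_p = 75.88 − 34.10 = 41.780 MPa = 41780 kPa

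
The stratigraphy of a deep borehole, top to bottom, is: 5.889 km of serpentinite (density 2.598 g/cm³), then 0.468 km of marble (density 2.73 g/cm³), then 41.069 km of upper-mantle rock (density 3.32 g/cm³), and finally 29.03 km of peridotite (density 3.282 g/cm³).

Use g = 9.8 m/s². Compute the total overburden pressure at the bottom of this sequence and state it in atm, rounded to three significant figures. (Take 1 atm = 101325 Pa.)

24000 atm

serpentinite: 2598 kg/m³ × 9.8 m/s² × 5889 m = 1.499×10^8 Pa = 1480 atm
marble: 2730 kg/m³ × 9.8 m/s² × 468 m = 1.252×10^7 Pa = 123.6 atm
upper-mantle rock: 3320 kg/m³ × 9.8 m/s² × 41069 m = 1.336×10^9 Pa = 13187 atm
peridotite: 3282 kg/m³ × 9.8 m/s² × 29030 m = 9.337×10^8 Pa = 9215 atm
Total = 1480 + 123.6 + 13187 + 9215 = 24006 atm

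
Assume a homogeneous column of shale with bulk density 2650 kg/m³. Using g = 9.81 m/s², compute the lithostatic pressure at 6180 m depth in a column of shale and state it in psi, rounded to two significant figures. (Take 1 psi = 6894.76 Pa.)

shale: 2650 kg/m³ × 9.81 m/s² × 6180 m = 1.607×10^8 Pa = 23302 psi

23000 psi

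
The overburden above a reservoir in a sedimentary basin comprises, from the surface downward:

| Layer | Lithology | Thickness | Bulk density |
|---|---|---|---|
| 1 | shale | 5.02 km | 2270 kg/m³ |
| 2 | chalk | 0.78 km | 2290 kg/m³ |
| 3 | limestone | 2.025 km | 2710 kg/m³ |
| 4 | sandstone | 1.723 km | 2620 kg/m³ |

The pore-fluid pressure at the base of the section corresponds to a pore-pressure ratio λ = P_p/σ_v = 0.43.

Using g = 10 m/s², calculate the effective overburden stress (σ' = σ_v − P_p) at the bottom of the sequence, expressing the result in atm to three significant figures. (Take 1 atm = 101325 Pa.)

Overburden (lithostatic) stress σ_v:
shale: 2270 kg/m³ × 10 m/s² × 5020 m = 1.140×10^8 Pa = 114.0 MPa
chalk: 2290 kg/m³ × 10 m/s² × 780 m = 1.786×10^7 Pa = 17.86 MPa
limestone: 2710 kg/m³ × 10 m/s² × 2025 m = 5.488×10^7 Pa = 54.88 MPa
sandstone: 2620 kg/m³ × 10 m/s² × 1723 m = 4.514×10^7 Pa = 45.14 MPa
Total = 114.0 + 17.86 + 54.88 + 45.14 = 231.84 MPa
Pore pressure P_p = λ·σ_v = 0.43 × 231.8 MPa = 99.69 MPa
Effective stress σ' = σ_v − P_p = 231.8 − 99.69 = 132.15 MPa = 1304.2 atm

1300 atm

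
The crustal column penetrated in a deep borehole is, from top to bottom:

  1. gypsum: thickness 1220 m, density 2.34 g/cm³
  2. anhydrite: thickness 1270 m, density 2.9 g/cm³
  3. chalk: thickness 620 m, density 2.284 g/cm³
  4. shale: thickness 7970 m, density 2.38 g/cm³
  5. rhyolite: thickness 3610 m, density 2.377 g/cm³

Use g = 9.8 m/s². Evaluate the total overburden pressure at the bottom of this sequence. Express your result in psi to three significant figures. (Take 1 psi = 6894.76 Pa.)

gypsum: 2340 kg/m³ × 9.8 m/s² × 1220 m = 2.798×10^7 Pa = 4058 psi
anhydrite: 2900 kg/m³ × 9.8 m/s² × 1270 m = 3.609×10^7 Pa = 5235 psi
chalk: 2284 kg/m³ × 9.8 m/s² × 620 m = 1.388×10^7 Pa = 2013 psi
shale: 2380 kg/m³ × 9.8 m/s² × 7970 m = 1.859×10^8 Pa = 26961 psi
rhyolite: 2377 kg/m³ × 9.8 m/s² × 3610 m = 8.409×10^7 Pa = 12197 psi
Total = 4058 + 5235 + 2013 + 26961 + 12197 = 50464 psi

50500 psi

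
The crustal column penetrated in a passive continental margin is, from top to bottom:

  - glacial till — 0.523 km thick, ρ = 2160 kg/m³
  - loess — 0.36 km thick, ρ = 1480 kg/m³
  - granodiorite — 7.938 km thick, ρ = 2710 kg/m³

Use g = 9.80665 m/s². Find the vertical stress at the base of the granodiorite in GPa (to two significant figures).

0.23 GPa

glacial till: 2160 kg/m³ × 9.80665 m/s² × 523 m = 1.108×10^7 Pa = 0.01108 GPa
loess: 1480 kg/m³ × 9.80665 m/s² × 360 m = 5.225×10^6 Pa = 5.225×10^-3 GPa
granodiorite: 2710 kg/m³ × 9.80665 m/s² × 7938 m = 2.110×10^8 Pa = 0.2110 GPa
Total = 0.01108 + 5.225×10^-3 + 0.2110 = 0.22726 GPa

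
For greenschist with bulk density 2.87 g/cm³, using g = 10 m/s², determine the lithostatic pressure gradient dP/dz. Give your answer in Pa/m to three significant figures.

dP/dz = ρg = 2870 kg/m³ × 10 m/s² = 28700 Pa/m

28700 Pa/m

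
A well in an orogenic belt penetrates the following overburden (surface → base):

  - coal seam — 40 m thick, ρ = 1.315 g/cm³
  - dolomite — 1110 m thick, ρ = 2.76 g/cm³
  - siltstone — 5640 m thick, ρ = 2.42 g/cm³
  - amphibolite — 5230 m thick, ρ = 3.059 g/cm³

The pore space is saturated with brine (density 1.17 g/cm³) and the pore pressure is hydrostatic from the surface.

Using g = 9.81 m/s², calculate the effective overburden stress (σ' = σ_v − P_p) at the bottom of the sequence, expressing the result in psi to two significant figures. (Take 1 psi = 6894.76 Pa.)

Overburden (lithostatic) stress σ_v:
coal seam: 1315 kg/m³ × 9.81 m/s² × 40 m = 5.160×10^5 Pa = 0.5160 MPa
dolomite: 2760 kg/m³ × 9.81 m/s² × 1110 m = 3.005×10^7 Pa = 30.05 MPa
siltstone: 2420 kg/m³ × 9.81 m/s² × 5640 m = 1.339×10^8 Pa = 133.9 MPa
amphibolite: 3059 kg/m³ × 9.81 m/s² × 5230 m = 1.569×10^8 Pa = 156.9 MPa
Total = 0.5160 + 30.05 + 133.9 + 156.9 = 321.41 MPa
Pore pressure P_p = 1170 kg/m³ × 9.81 m/s² × 12020 m = 1.380×10^8 Pa = 138.0 MPa
Effective stress σ' = σ_v − P_p = 321.4 − 138.0 = 183.45 MPa = 26607 psi

27000 psi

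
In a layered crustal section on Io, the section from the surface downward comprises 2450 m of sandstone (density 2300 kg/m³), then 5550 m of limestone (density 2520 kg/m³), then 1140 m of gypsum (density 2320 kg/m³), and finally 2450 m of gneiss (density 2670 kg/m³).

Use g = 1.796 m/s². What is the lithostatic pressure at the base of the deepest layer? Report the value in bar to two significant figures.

520 bar

sandstone: 2300 kg/m³ × 1.796 m/s² × 2450 m = 1.012×10^7 Pa = 101.2 bar
limestone: 2520 kg/m³ × 1.796 m/s² × 5550 m = 2.512×10^7 Pa = 251.2 bar
gypsum: 2320 kg/m³ × 1.796 m/s² × 1140 m = 4.750×10^6 Pa = 47.50 bar
gneiss: 2670 kg/m³ × 1.796 m/s² × 2450 m = 1.175×10^7 Pa = 117.5 bar
Total = 101.2 + 251.2 + 47.50 + 117.5 = 517.38 bar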